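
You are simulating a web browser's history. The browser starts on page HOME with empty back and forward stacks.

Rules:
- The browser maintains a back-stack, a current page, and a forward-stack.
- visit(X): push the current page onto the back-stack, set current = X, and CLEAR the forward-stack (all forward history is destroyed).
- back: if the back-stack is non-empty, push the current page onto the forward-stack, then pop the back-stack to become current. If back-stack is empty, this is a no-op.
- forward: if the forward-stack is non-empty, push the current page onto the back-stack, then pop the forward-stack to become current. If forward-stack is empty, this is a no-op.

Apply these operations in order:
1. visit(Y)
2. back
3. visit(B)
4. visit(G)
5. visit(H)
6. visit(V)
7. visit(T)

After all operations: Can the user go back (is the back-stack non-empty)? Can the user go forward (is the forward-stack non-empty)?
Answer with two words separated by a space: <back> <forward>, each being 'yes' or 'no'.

After 1 (visit(Y)): cur=Y back=1 fwd=0
After 2 (back): cur=HOME back=0 fwd=1
After 3 (visit(B)): cur=B back=1 fwd=0
After 4 (visit(G)): cur=G back=2 fwd=0
After 5 (visit(H)): cur=H back=3 fwd=0
After 6 (visit(V)): cur=V back=4 fwd=0
After 7 (visit(T)): cur=T back=5 fwd=0

Answer: yes no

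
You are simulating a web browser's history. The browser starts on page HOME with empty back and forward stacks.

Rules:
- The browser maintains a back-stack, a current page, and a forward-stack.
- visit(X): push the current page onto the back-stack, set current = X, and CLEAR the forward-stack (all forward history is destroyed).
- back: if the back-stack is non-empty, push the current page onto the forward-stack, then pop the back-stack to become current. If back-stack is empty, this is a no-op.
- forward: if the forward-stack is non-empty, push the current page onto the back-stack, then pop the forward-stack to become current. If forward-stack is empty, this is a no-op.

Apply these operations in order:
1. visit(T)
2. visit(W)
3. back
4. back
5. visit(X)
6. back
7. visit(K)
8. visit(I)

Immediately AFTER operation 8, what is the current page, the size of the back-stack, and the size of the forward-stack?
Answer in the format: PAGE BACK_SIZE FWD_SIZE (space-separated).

After 1 (visit(T)): cur=T back=1 fwd=0
After 2 (visit(W)): cur=W back=2 fwd=0
After 3 (back): cur=T back=1 fwd=1
After 4 (back): cur=HOME back=0 fwd=2
After 5 (visit(X)): cur=X back=1 fwd=0
After 6 (back): cur=HOME back=0 fwd=1
After 7 (visit(K)): cur=K back=1 fwd=0
After 8 (visit(I)): cur=I back=2 fwd=0

I 2 0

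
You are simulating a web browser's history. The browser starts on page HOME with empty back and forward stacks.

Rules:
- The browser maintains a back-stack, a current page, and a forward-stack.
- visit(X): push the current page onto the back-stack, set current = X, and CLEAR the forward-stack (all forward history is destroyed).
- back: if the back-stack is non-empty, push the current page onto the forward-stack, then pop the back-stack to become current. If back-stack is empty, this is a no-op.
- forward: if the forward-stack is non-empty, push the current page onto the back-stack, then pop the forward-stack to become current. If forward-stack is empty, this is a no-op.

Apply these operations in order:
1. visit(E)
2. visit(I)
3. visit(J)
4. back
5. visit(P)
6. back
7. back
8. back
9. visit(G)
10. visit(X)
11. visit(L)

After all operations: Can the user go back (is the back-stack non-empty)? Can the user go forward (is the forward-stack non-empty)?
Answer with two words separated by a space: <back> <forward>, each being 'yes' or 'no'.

After 1 (visit(E)): cur=E back=1 fwd=0
After 2 (visit(I)): cur=I back=2 fwd=0
After 3 (visit(J)): cur=J back=3 fwd=0
After 4 (back): cur=I back=2 fwd=1
After 5 (visit(P)): cur=P back=3 fwd=0
After 6 (back): cur=I back=2 fwd=1
After 7 (back): cur=E back=1 fwd=2
After 8 (back): cur=HOME back=0 fwd=3
After 9 (visit(G)): cur=G back=1 fwd=0
After 10 (visit(X)): cur=X back=2 fwd=0
After 11 (visit(L)): cur=L back=3 fwd=0

Answer: yes no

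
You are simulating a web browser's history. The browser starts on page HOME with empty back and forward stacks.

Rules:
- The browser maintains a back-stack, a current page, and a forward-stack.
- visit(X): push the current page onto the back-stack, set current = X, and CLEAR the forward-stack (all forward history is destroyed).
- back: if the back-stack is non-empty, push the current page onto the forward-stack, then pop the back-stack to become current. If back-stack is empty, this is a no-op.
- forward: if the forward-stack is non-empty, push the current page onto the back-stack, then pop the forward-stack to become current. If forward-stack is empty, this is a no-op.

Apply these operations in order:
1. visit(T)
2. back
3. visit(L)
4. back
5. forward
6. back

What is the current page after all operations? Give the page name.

After 1 (visit(T)): cur=T back=1 fwd=0
After 2 (back): cur=HOME back=0 fwd=1
After 3 (visit(L)): cur=L back=1 fwd=0
After 4 (back): cur=HOME back=0 fwd=1
After 5 (forward): cur=L back=1 fwd=0
After 6 (back): cur=HOME back=0 fwd=1

Answer: HOME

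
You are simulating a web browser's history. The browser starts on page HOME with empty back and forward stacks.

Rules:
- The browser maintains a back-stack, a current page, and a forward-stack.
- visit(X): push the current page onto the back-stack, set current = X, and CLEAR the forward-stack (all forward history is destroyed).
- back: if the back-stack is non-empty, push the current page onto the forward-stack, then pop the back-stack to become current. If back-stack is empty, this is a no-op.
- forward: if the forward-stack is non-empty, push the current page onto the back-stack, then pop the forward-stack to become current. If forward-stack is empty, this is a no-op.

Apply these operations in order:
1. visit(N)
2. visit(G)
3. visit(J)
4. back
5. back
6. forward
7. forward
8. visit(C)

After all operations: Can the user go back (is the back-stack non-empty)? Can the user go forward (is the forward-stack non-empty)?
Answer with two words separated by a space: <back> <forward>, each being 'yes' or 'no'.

After 1 (visit(N)): cur=N back=1 fwd=0
After 2 (visit(G)): cur=G back=2 fwd=0
After 3 (visit(J)): cur=J back=3 fwd=0
After 4 (back): cur=G back=2 fwd=1
After 5 (back): cur=N back=1 fwd=2
After 6 (forward): cur=G back=2 fwd=1
After 7 (forward): cur=J back=3 fwd=0
After 8 (visit(C)): cur=C back=4 fwd=0

Answer: yes no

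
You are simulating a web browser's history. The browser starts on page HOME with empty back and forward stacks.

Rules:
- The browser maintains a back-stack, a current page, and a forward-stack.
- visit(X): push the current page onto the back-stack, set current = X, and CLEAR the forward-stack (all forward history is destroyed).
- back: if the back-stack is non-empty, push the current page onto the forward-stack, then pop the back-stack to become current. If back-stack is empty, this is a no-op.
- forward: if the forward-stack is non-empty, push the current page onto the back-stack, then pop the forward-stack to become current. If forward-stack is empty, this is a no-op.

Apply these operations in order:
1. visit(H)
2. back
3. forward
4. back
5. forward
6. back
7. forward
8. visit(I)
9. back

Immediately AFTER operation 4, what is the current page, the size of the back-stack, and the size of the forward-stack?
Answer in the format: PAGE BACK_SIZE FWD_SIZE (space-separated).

After 1 (visit(H)): cur=H back=1 fwd=0
After 2 (back): cur=HOME back=0 fwd=1
After 3 (forward): cur=H back=1 fwd=0
After 4 (back): cur=HOME back=0 fwd=1

HOME 0 1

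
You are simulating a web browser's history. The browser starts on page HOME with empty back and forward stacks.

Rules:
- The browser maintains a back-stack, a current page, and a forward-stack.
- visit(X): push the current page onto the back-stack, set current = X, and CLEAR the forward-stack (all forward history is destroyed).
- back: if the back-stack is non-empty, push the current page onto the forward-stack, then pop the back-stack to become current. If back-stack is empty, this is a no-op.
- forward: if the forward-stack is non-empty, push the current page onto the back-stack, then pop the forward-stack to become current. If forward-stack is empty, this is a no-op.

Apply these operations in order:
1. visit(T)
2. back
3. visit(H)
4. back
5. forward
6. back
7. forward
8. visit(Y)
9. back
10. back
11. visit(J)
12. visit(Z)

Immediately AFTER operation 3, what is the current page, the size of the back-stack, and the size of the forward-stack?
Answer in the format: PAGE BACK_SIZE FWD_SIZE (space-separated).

After 1 (visit(T)): cur=T back=1 fwd=0
After 2 (back): cur=HOME back=0 fwd=1
After 3 (visit(H)): cur=H back=1 fwd=0

H 1 0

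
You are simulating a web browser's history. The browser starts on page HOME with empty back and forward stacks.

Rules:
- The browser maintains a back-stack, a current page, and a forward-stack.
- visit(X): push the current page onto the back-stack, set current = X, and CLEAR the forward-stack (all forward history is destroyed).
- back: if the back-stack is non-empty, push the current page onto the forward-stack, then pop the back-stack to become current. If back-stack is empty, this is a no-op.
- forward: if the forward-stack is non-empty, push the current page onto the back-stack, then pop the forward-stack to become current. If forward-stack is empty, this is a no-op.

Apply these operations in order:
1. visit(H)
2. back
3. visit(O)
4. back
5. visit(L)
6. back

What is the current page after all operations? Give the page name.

After 1 (visit(H)): cur=H back=1 fwd=0
After 2 (back): cur=HOME back=0 fwd=1
After 3 (visit(O)): cur=O back=1 fwd=0
After 4 (back): cur=HOME back=0 fwd=1
After 5 (visit(L)): cur=L back=1 fwd=0
After 6 (back): cur=HOME back=0 fwd=1

Answer: HOME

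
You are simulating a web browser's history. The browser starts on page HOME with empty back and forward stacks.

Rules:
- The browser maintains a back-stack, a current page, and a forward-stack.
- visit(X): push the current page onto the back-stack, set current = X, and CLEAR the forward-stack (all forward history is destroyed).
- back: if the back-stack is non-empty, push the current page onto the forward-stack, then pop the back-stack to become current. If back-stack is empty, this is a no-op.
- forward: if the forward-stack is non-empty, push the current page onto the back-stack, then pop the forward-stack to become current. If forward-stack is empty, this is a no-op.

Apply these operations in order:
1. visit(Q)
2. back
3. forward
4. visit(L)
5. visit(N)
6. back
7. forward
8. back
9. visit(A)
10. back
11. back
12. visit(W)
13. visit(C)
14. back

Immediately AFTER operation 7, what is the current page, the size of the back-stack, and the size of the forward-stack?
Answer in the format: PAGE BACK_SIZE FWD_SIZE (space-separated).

After 1 (visit(Q)): cur=Q back=1 fwd=0
After 2 (back): cur=HOME back=0 fwd=1
After 3 (forward): cur=Q back=1 fwd=0
After 4 (visit(L)): cur=L back=2 fwd=0
After 5 (visit(N)): cur=N back=3 fwd=0
After 6 (back): cur=L back=2 fwd=1
After 7 (forward): cur=N back=3 fwd=0

N 3 0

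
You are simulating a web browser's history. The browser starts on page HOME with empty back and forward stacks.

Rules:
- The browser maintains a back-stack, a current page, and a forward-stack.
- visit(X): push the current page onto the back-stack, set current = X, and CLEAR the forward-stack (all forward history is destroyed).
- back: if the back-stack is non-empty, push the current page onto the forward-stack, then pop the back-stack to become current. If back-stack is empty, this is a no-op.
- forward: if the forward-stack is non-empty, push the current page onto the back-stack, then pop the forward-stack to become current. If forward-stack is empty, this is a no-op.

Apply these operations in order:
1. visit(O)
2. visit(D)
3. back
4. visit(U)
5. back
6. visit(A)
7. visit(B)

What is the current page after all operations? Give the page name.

Answer: B

Derivation:
After 1 (visit(O)): cur=O back=1 fwd=0
After 2 (visit(D)): cur=D back=2 fwd=0
After 3 (back): cur=O back=1 fwd=1
After 4 (visit(U)): cur=U back=2 fwd=0
After 5 (back): cur=O back=1 fwd=1
After 6 (visit(A)): cur=A back=2 fwd=0
After 7 (visit(B)): cur=B back=3 fwd=0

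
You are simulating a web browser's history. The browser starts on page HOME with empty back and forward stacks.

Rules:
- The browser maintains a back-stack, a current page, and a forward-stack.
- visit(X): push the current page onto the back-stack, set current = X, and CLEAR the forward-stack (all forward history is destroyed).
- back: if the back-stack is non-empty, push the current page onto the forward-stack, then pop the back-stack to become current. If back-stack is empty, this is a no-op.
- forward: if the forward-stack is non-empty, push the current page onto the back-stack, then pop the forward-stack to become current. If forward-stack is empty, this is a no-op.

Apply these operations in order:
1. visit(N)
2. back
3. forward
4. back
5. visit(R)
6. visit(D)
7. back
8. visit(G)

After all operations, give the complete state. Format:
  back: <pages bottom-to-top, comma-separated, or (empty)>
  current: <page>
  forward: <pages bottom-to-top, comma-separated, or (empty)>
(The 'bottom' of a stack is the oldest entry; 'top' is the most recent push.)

After 1 (visit(N)): cur=N back=1 fwd=0
After 2 (back): cur=HOME back=0 fwd=1
After 3 (forward): cur=N back=1 fwd=0
After 4 (back): cur=HOME back=0 fwd=1
After 5 (visit(R)): cur=R back=1 fwd=0
After 6 (visit(D)): cur=D back=2 fwd=0
After 7 (back): cur=R back=1 fwd=1
After 8 (visit(G)): cur=G back=2 fwd=0

Answer: back: HOME,R
current: G
forward: (empty)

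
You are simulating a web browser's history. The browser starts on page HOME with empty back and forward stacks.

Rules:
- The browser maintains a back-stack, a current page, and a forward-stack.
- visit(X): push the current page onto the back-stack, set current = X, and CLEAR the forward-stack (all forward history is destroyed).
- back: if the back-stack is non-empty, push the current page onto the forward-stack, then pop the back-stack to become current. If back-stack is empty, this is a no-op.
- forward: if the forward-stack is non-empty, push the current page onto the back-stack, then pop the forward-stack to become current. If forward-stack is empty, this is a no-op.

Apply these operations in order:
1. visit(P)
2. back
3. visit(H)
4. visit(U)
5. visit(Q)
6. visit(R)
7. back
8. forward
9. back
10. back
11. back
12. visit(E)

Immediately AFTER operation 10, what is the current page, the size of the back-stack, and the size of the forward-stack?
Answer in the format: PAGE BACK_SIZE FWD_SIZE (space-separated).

After 1 (visit(P)): cur=P back=1 fwd=0
After 2 (back): cur=HOME back=0 fwd=1
After 3 (visit(H)): cur=H back=1 fwd=0
After 4 (visit(U)): cur=U back=2 fwd=0
After 5 (visit(Q)): cur=Q back=3 fwd=0
After 6 (visit(R)): cur=R back=4 fwd=0
After 7 (back): cur=Q back=3 fwd=1
After 8 (forward): cur=R back=4 fwd=0
After 9 (back): cur=Q back=3 fwd=1
After 10 (back): cur=U back=2 fwd=2

U 2 2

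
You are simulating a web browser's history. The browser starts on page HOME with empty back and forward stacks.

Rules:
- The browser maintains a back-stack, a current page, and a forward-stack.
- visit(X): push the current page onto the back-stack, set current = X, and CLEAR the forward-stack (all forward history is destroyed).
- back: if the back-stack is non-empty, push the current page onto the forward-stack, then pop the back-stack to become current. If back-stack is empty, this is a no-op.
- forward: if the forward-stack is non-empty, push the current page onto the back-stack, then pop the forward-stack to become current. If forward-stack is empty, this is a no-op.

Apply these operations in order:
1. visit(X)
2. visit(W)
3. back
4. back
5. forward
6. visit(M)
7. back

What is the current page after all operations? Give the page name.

Answer: X

Derivation:
After 1 (visit(X)): cur=X back=1 fwd=0
After 2 (visit(W)): cur=W back=2 fwd=0
After 3 (back): cur=X back=1 fwd=1
After 4 (back): cur=HOME back=0 fwd=2
After 5 (forward): cur=X back=1 fwd=1
After 6 (visit(M)): cur=M back=2 fwd=0
After 7 (back): cur=X back=1 fwd=1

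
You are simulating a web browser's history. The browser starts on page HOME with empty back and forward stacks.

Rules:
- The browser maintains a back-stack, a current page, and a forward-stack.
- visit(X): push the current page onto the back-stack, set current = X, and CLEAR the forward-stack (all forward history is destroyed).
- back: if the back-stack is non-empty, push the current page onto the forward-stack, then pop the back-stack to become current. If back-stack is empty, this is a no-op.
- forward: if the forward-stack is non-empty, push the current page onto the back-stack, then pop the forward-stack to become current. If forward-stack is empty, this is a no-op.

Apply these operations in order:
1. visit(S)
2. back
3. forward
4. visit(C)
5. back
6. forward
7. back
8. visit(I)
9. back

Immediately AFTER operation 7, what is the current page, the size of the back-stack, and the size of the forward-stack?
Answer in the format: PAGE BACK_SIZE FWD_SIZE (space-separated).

After 1 (visit(S)): cur=S back=1 fwd=0
After 2 (back): cur=HOME back=0 fwd=1
After 3 (forward): cur=S back=1 fwd=0
After 4 (visit(C)): cur=C back=2 fwd=0
After 5 (back): cur=S back=1 fwd=1
After 6 (forward): cur=C back=2 fwd=0
After 7 (back): cur=S back=1 fwd=1

S 1 1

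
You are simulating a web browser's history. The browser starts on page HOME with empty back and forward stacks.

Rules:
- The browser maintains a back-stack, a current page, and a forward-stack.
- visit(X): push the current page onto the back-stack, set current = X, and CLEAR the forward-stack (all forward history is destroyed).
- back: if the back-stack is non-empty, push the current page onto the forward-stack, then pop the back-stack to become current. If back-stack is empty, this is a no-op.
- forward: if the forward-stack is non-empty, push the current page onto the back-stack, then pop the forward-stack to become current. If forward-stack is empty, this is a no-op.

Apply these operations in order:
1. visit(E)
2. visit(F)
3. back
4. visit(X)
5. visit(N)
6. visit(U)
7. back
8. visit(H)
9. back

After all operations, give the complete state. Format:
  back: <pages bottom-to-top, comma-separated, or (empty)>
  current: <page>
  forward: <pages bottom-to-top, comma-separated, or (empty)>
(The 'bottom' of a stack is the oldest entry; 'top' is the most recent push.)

After 1 (visit(E)): cur=E back=1 fwd=0
After 2 (visit(F)): cur=F back=2 fwd=0
After 3 (back): cur=E back=1 fwd=1
After 4 (visit(X)): cur=X back=2 fwd=0
After 5 (visit(N)): cur=N back=3 fwd=0
After 6 (visit(U)): cur=U back=4 fwd=0
After 7 (back): cur=N back=3 fwd=1
After 8 (visit(H)): cur=H back=4 fwd=0
After 9 (back): cur=N back=3 fwd=1

Answer: back: HOME,E,X
current: N
forward: H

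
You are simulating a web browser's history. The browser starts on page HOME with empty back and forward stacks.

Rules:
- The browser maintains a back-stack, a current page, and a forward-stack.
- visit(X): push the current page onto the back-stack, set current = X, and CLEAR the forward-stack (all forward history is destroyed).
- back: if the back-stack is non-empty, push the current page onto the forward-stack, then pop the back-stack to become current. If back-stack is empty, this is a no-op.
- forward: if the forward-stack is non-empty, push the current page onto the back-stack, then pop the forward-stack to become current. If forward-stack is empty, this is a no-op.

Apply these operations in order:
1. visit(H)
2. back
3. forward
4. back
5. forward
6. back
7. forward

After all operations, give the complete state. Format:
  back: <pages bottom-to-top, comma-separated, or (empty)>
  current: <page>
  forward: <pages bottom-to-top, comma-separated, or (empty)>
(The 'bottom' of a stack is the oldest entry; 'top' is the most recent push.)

Answer: back: HOME
current: H
forward: (empty)

Derivation:
After 1 (visit(H)): cur=H back=1 fwd=0
After 2 (back): cur=HOME back=0 fwd=1
After 3 (forward): cur=H back=1 fwd=0
After 4 (back): cur=HOME back=0 fwd=1
After 5 (forward): cur=H back=1 fwd=0
After 6 (back): cur=HOME back=0 fwd=1
After 7 (forward): cur=H back=1 fwd=0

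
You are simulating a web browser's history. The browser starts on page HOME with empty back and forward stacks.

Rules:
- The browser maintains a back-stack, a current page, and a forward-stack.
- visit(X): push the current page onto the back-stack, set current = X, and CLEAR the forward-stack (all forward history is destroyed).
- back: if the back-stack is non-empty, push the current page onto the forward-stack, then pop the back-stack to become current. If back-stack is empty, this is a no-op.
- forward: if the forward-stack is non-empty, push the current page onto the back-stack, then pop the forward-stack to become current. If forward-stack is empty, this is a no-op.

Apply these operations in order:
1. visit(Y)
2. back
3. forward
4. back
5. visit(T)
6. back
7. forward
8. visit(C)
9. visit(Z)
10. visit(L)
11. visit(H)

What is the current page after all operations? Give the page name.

After 1 (visit(Y)): cur=Y back=1 fwd=0
After 2 (back): cur=HOME back=0 fwd=1
After 3 (forward): cur=Y back=1 fwd=0
After 4 (back): cur=HOME back=0 fwd=1
After 5 (visit(T)): cur=T back=1 fwd=0
After 6 (back): cur=HOME back=0 fwd=1
After 7 (forward): cur=T back=1 fwd=0
After 8 (visit(C)): cur=C back=2 fwd=0
After 9 (visit(Z)): cur=Z back=3 fwd=0
After 10 (visit(L)): cur=L back=4 fwd=0
After 11 (visit(H)): cur=H back=5 fwd=0

Answer: H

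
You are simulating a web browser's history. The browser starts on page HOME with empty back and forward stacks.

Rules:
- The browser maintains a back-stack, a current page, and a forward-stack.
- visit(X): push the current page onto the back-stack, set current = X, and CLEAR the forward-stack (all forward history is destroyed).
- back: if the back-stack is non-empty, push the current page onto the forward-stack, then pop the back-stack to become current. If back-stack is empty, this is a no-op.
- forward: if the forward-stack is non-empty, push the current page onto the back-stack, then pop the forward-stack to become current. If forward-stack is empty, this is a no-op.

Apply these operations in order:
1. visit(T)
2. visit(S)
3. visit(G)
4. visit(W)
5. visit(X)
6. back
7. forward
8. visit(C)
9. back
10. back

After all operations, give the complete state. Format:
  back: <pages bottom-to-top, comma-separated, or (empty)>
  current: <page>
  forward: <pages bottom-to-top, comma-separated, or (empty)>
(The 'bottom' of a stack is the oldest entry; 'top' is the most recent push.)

After 1 (visit(T)): cur=T back=1 fwd=0
After 2 (visit(S)): cur=S back=2 fwd=0
After 3 (visit(G)): cur=G back=3 fwd=0
After 4 (visit(W)): cur=W back=4 fwd=0
After 5 (visit(X)): cur=X back=5 fwd=0
After 6 (back): cur=W back=4 fwd=1
After 7 (forward): cur=X back=5 fwd=0
After 8 (visit(C)): cur=C back=6 fwd=0
After 9 (back): cur=X back=5 fwd=1
After 10 (back): cur=W back=4 fwd=2

Answer: back: HOME,T,S,G
current: W
forward: C,X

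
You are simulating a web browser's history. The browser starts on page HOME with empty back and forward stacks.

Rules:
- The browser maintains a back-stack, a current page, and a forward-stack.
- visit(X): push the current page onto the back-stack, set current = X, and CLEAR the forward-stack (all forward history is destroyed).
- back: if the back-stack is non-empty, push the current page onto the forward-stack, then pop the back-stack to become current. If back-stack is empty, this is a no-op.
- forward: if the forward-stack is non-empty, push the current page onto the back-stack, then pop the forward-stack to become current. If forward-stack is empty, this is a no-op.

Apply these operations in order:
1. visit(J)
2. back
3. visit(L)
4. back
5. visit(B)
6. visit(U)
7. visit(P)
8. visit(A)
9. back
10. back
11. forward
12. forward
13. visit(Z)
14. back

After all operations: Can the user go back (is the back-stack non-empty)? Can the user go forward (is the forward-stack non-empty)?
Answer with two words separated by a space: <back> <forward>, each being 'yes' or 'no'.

After 1 (visit(J)): cur=J back=1 fwd=0
After 2 (back): cur=HOME back=0 fwd=1
After 3 (visit(L)): cur=L back=1 fwd=0
After 4 (back): cur=HOME back=0 fwd=1
After 5 (visit(B)): cur=B back=1 fwd=0
After 6 (visit(U)): cur=U back=2 fwd=0
After 7 (visit(P)): cur=P back=3 fwd=0
After 8 (visit(A)): cur=A back=4 fwd=0
After 9 (back): cur=P back=3 fwd=1
After 10 (back): cur=U back=2 fwd=2
After 11 (forward): cur=P back=3 fwd=1
After 12 (forward): cur=A back=4 fwd=0
After 13 (visit(Z)): cur=Z back=5 fwd=0
After 14 (back): cur=A back=4 fwd=1

Answer: yes yes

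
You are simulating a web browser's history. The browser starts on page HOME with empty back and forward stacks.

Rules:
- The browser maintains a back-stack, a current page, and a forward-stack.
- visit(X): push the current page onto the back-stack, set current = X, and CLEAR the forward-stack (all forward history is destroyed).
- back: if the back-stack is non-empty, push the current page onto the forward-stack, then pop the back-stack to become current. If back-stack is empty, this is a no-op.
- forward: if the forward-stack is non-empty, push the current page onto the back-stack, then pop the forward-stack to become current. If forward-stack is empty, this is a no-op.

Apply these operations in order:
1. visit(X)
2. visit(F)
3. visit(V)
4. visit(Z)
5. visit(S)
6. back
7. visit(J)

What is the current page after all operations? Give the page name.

After 1 (visit(X)): cur=X back=1 fwd=0
After 2 (visit(F)): cur=F back=2 fwd=0
After 3 (visit(V)): cur=V back=3 fwd=0
After 4 (visit(Z)): cur=Z back=4 fwd=0
After 5 (visit(S)): cur=S back=5 fwd=0
After 6 (back): cur=Z back=4 fwd=1
After 7 (visit(J)): cur=J back=5 fwd=0

Answer: J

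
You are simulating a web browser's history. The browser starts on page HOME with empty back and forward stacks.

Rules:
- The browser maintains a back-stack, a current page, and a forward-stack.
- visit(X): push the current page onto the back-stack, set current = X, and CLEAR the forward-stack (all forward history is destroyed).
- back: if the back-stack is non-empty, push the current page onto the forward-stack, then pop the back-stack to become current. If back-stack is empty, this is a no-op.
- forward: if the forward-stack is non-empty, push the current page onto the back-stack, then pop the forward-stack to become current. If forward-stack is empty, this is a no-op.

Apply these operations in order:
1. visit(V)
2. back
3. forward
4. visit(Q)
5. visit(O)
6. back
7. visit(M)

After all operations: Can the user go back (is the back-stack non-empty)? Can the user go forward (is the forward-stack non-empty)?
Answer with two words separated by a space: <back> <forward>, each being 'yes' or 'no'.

After 1 (visit(V)): cur=V back=1 fwd=0
After 2 (back): cur=HOME back=0 fwd=1
After 3 (forward): cur=V back=1 fwd=0
After 4 (visit(Q)): cur=Q back=2 fwd=0
After 5 (visit(O)): cur=O back=3 fwd=0
After 6 (back): cur=Q back=2 fwd=1
After 7 (visit(M)): cur=M back=3 fwd=0

Answer: yes no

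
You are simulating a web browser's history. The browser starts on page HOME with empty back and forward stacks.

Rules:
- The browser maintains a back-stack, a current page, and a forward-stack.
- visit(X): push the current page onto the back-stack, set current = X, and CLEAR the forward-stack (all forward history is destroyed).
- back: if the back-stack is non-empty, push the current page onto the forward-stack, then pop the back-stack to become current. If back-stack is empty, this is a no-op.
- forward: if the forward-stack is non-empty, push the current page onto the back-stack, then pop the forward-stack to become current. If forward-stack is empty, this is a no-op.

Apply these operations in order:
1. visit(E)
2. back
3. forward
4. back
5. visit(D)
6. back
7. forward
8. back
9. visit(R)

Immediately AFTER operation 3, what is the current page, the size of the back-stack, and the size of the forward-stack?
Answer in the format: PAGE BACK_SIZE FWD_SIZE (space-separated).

After 1 (visit(E)): cur=E back=1 fwd=0
After 2 (back): cur=HOME back=0 fwd=1
After 3 (forward): cur=E back=1 fwd=0

E 1 0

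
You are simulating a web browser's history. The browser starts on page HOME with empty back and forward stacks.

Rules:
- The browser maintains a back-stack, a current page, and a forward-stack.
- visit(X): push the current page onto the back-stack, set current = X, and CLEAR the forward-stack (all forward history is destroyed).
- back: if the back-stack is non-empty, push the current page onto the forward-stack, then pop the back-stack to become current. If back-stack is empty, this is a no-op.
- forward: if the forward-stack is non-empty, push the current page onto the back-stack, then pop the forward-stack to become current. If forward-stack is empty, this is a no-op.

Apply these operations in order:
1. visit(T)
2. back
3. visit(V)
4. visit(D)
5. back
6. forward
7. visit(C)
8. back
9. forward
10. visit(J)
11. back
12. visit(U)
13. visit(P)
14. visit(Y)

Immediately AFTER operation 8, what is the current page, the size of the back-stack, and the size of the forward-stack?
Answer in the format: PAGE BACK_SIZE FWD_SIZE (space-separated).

After 1 (visit(T)): cur=T back=1 fwd=0
After 2 (back): cur=HOME back=0 fwd=1
After 3 (visit(V)): cur=V back=1 fwd=0
After 4 (visit(D)): cur=D back=2 fwd=0
After 5 (back): cur=V back=1 fwd=1
After 6 (forward): cur=D back=2 fwd=0
After 7 (visit(C)): cur=C back=3 fwd=0
After 8 (back): cur=D back=2 fwd=1

D 2 1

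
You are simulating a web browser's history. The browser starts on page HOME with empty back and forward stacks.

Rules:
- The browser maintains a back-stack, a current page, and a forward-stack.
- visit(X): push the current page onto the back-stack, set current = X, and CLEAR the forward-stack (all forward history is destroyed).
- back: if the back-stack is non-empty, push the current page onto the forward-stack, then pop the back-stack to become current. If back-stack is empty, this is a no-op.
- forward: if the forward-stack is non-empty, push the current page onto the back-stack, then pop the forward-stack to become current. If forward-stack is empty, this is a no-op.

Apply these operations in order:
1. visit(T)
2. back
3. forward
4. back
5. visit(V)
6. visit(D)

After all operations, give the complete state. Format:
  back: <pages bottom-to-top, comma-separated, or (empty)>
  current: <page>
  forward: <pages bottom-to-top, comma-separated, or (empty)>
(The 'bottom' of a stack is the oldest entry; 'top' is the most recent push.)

Answer: back: HOME,V
current: D
forward: (empty)

Derivation:
After 1 (visit(T)): cur=T back=1 fwd=0
After 2 (back): cur=HOME back=0 fwd=1
After 3 (forward): cur=T back=1 fwd=0
After 4 (back): cur=HOME back=0 fwd=1
After 5 (visit(V)): cur=V back=1 fwd=0
After 6 (visit(D)): cur=D back=2 fwd=0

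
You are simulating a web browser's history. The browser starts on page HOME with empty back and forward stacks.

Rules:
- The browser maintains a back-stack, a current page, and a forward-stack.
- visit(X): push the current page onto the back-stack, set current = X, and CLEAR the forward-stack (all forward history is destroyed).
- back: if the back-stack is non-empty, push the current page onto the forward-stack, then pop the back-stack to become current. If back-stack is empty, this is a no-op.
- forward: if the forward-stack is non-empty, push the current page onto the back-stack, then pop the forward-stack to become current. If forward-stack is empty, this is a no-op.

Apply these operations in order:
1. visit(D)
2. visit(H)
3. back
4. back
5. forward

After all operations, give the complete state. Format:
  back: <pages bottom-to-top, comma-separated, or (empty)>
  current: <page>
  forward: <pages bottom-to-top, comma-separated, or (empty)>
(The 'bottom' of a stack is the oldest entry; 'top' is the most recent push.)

Answer: back: HOME
current: D
forward: H

Derivation:
After 1 (visit(D)): cur=D back=1 fwd=0
After 2 (visit(H)): cur=H back=2 fwd=0
After 3 (back): cur=D back=1 fwd=1
After 4 (back): cur=HOME back=0 fwd=2
After 5 (forward): cur=D back=1 fwd=1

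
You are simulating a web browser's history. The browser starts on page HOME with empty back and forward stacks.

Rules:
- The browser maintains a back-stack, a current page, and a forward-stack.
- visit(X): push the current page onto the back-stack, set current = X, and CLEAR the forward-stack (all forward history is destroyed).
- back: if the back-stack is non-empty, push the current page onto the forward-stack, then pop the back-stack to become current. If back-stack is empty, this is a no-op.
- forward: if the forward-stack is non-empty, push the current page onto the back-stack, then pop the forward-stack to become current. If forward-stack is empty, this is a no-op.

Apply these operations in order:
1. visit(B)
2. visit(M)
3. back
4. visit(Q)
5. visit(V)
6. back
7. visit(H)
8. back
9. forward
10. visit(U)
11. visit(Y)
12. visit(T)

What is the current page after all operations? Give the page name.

Answer: T

Derivation:
After 1 (visit(B)): cur=B back=1 fwd=0
After 2 (visit(M)): cur=M back=2 fwd=0
After 3 (back): cur=B back=1 fwd=1
After 4 (visit(Q)): cur=Q back=2 fwd=0
After 5 (visit(V)): cur=V back=3 fwd=0
After 6 (back): cur=Q back=2 fwd=1
After 7 (visit(H)): cur=H back=3 fwd=0
After 8 (back): cur=Q back=2 fwd=1
After 9 (forward): cur=H back=3 fwd=0
After 10 (visit(U)): cur=U back=4 fwd=0
After 11 (visit(Y)): cur=Y back=5 fwd=0
After 12 (visit(T)): cur=T back=6 fwd=0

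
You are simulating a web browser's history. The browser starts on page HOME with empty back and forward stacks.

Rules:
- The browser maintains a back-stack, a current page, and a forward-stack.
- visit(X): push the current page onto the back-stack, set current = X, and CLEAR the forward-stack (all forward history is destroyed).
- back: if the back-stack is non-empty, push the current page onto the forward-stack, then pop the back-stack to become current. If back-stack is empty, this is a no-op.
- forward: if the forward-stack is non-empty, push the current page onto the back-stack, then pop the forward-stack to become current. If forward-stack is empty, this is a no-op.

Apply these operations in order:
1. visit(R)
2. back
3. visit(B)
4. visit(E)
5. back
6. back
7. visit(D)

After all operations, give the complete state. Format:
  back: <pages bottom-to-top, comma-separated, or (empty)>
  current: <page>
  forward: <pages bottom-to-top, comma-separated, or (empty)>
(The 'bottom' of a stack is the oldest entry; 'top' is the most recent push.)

After 1 (visit(R)): cur=R back=1 fwd=0
After 2 (back): cur=HOME back=0 fwd=1
After 3 (visit(B)): cur=B back=1 fwd=0
After 4 (visit(E)): cur=E back=2 fwd=0
After 5 (back): cur=B back=1 fwd=1
After 6 (back): cur=HOME back=0 fwd=2
After 7 (visit(D)): cur=D back=1 fwd=0

Answer: back: HOME
current: D
forward: (empty)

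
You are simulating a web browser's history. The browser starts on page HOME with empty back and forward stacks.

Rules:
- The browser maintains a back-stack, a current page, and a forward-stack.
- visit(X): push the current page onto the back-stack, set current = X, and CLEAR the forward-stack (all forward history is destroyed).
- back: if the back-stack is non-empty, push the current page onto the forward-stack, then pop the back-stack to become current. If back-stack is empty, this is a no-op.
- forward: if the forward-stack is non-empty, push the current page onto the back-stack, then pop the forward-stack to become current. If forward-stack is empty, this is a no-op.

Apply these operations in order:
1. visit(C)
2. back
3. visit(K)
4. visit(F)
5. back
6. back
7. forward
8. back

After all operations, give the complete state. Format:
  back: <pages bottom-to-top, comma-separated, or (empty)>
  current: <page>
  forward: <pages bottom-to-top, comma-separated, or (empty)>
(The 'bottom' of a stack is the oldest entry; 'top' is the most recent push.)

After 1 (visit(C)): cur=C back=1 fwd=0
After 2 (back): cur=HOME back=0 fwd=1
After 3 (visit(K)): cur=K back=1 fwd=0
After 4 (visit(F)): cur=F back=2 fwd=0
After 5 (back): cur=K back=1 fwd=1
After 6 (back): cur=HOME back=0 fwd=2
After 7 (forward): cur=K back=1 fwd=1
After 8 (back): cur=HOME back=0 fwd=2

Answer: back: (empty)
current: HOME
forward: F,K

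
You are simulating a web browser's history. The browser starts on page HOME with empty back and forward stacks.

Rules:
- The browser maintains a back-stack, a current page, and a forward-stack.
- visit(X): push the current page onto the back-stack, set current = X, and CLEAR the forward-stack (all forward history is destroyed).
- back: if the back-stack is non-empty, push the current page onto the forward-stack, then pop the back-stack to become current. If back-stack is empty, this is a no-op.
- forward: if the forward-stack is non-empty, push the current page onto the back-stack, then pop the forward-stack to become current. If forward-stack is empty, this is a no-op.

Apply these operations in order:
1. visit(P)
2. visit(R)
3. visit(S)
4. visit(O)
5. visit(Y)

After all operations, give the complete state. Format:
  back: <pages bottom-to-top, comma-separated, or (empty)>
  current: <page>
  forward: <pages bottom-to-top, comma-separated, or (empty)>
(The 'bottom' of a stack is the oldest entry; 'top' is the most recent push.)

After 1 (visit(P)): cur=P back=1 fwd=0
After 2 (visit(R)): cur=R back=2 fwd=0
After 3 (visit(S)): cur=S back=3 fwd=0
After 4 (visit(O)): cur=O back=4 fwd=0
After 5 (visit(Y)): cur=Y back=5 fwd=0

Answer: back: HOME,P,R,S,O
current: Y
forward: (empty)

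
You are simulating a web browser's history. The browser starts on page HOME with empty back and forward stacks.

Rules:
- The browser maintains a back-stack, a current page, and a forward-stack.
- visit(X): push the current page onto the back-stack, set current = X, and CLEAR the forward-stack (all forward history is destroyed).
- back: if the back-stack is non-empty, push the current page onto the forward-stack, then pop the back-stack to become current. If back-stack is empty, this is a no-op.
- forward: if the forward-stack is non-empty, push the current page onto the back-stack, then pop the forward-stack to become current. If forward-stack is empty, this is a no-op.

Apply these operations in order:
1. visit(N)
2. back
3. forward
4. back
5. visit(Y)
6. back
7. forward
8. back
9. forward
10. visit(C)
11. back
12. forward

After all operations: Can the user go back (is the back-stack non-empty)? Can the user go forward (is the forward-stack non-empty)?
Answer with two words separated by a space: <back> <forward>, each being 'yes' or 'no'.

Answer: yes no

Derivation:
After 1 (visit(N)): cur=N back=1 fwd=0
After 2 (back): cur=HOME back=0 fwd=1
After 3 (forward): cur=N back=1 fwd=0
After 4 (back): cur=HOME back=0 fwd=1
After 5 (visit(Y)): cur=Y back=1 fwd=0
After 6 (back): cur=HOME back=0 fwd=1
After 7 (forward): cur=Y back=1 fwd=0
After 8 (back): cur=HOME back=0 fwd=1
After 9 (forward): cur=Y back=1 fwd=0
After 10 (visit(C)): cur=C back=2 fwd=0
After 11 (back): cur=Y back=1 fwd=1
After 12 (forward): cur=C back=2 fwd=0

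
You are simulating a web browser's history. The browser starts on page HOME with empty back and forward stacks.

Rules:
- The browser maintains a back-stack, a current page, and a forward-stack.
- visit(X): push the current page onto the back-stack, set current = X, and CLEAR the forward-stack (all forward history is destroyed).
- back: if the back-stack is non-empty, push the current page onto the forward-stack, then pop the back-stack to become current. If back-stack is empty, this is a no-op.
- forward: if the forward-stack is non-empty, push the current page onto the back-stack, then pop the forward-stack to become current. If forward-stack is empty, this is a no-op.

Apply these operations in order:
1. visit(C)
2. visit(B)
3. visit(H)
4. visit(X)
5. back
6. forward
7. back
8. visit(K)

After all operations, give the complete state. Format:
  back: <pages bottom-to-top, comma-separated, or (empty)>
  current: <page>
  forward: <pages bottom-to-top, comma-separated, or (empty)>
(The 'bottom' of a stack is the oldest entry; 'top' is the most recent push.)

After 1 (visit(C)): cur=C back=1 fwd=0
After 2 (visit(B)): cur=B back=2 fwd=0
After 3 (visit(H)): cur=H back=3 fwd=0
After 4 (visit(X)): cur=X back=4 fwd=0
After 5 (back): cur=H back=3 fwd=1
After 6 (forward): cur=X back=4 fwd=0
After 7 (back): cur=H back=3 fwd=1
After 8 (visit(K)): cur=K back=4 fwd=0

Answer: back: HOME,C,B,H
current: K
forward: (empty)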